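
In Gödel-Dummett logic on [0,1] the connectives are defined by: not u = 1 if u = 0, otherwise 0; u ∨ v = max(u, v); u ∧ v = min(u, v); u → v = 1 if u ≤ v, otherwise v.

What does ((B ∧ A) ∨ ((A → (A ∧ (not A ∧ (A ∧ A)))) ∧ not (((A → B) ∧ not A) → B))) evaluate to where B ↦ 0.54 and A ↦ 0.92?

(B ∧ A) = min(0.54, 0.92) = 0.54
not A: Gödel ¬ of 0.92 = 0 (operand ≠ 0)
(A ∧ A) = min(0.92, 0.92) = 0.92
(not A ∧ (A ∧ A)) = min(0, 0.92) = 0
(A ∧ (not A ∧ (A ∧ A))) = min(0.92, 0) = 0
(A → (A ∧ (not A ∧ (A ∧ A)))): 0.92 > 0, so result = 0
(A → B): 0.92 > 0.54, so result = 0.54
not A: Gödel ¬ of 0.92 = 0 (operand ≠ 0)
((A → B) ∧ not A) = min(0.54, 0) = 0
(((A → B) ∧ not A) → B): 0 ≤ 0.54, so result = 1
not (((A → B) ∧ not A) → B): Gödel ¬ of 1 = 0 (operand ≠ 0)
((A → (A ∧ (not A ∧ (A ∧ A)))) ∧ not (((A → B) ∧ not A) → B)) = min(0, 0) = 0
((B ∧ A) ∨ ((A → (A ∧ (not A ∧ (A ∧ A)))) ∧ not (((A → B) ∧ not A) → B))) = max(0.54, 0) = 0.54

0.54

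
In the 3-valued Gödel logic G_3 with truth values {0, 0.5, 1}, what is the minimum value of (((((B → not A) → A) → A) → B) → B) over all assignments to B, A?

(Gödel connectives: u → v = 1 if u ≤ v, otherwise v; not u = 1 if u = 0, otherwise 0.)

0.50

The minimum is attained at B = 0.5, A = 0.5:
  not A: Gödel ¬ of 0.5 = 0 (operand ≠ 0)
  (B → not A): 0.5 > 0, so result = 0
  ((B → not A) → A): 0 ≤ 0.5, so result = 1
  (((B → not A) → A) → A): 1 > 0.5, so result = 0.5
  ((((B → not A) → A) → A) → B): 0.5 ≤ 0.5, so result = 1
  (((((B → not A) → A) → A) → B) → B): 1 > 0.5, so result = 0.5
Checking all 9 assignments confirms none give a value below 0.50.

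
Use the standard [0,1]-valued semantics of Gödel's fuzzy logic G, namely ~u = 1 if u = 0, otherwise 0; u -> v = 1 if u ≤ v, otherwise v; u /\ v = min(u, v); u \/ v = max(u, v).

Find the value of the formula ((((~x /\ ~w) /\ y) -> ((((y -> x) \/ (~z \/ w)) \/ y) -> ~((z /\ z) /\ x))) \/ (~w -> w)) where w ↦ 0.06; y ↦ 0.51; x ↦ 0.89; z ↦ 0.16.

~x: Gödel ¬ of 0.89 = 0 (operand ≠ 0)
~w: Gödel ¬ of 0.06 = 0 (operand ≠ 0)
(~x /\ ~w) = min(0, 0) = 0
((~x /\ ~w) /\ y) = min(0, 0.51) = 0
(y -> x): 0.51 ≤ 0.89, so result = 1
~z: Gödel ¬ of 0.16 = 0 (operand ≠ 0)
(~z \/ w) = max(0, 0.06) = 0.06
((y -> x) \/ (~z \/ w)) = max(1, 0.06) = 1
(((y -> x) \/ (~z \/ w)) \/ y) = max(1, 0.51) = 1
(z /\ z) = min(0.16, 0.16) = 0.16
((z /\ z) /\ x) = min(0.16, 0.89) = 0.16
~((z /\ z) /\ x): Gödel ¬ of 0.16 = 0 (operand ≠ 0)
((((y -> x) \/ (~z \/ w)) \/ y) -> ~((z /\ z) /\ x)): 1 > 0, so result = 0
(((~x /\ ~w) /\ y) -> ((((y -> x) \/ (~z \/ w)) \/ y) -> ~((z /\ z) /\ x))): 0 ≤ 0, so result = 1
~w: Gödel ¬ of 0.06 = 0 (operand ≠ 0)
(~w -> w): 0 ≤ 0.06, so result = 1
((((~x /\ ~w) /\ y) -> ((((y -> x) \/ (~z \/ w)) \/ y) -> ~((z /\ z) /\ x))) \/ (~w -> w)) = max(1, 1) = 1

1.00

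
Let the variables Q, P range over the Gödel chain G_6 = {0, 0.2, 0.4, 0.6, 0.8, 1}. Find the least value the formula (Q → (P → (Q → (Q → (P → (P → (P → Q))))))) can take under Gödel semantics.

1.00

Every assignment gives 1. For instance at Q = 0, P = 0:
  (P → Q): 0 ≤ 0, so result = 1
  (P → (P → Q)): 0 ≤ 1, so result = 1
  (P → (P → (P → Q))): 0 ≤ 1, so result = 1
  (Q → (P → (P → (P → Q)))): 0 ≤ 1, so result = 1
  (Q → (Q → (P → (P → (P → Q))))): 0 ≤ 1, so result = 1
  (P → (Q → (Q → (P → (P → (P → Q)))))): 0 ≤ 1, so result = 1
  (Q → (P → (Q → (Q → (P → (P → (P → Q))))))): 0 ≤ 1, so result = 1
All 36 assignments give value 1 — the formula is a G_6-tautology.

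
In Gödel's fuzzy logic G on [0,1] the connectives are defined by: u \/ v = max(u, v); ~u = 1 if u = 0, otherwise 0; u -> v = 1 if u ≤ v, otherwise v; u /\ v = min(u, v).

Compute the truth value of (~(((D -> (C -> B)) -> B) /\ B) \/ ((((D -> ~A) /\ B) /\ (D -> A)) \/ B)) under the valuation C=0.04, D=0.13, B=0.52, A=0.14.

0.52

(C -> B): 0.04 ≤ 0.52, so result = 1
(D -> (C -> B)): 0.13 ≤ 1, so result = 1
((D -> (C -> B)) -> B): 1 > 0.52, so result = 0.52
(((D -> (C -> B)) -> B) /\ B) = min(0.52, 0.52) = 0.52
~(((D -> (C -> B)) -> B) /\ B): Gödel ¬ of 0.52 = 0 (operand ≠ 0)
~A: Gödel ¬ of 0.14 = 0 (operand ≠ 0)
(D -> ~A): 0.13 > 0, so result = 0
((D -> ~A) /\ B) = min(0, 0.52) = 0
(D -> A): 0.13 ≤ 0.14, so result = 1
(((D -> ~A) /\ B) /\ (D -> A)) = min(0, 1) = 0
((((D -> ~A) /\ B) /\ (D -> A)) \/ B) = max(0, 0.52) = 0.52
(~(((D -> (C -> B)) -> B) /\ B) \/ ((((D -> ~A) /\ B) /\ (D -> A)) \/ B)) = max(0, 0.52) = 0.52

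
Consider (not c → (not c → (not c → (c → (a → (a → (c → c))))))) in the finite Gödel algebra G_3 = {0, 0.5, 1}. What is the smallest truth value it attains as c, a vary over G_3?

1.00

Every assignment gives 1. For instance at c = 0, a = 0:
  not c: Gödel ¬ of 0 = 1 (operand is 0)
  not c: Gödel ¬ of 0 = 1 (operand is 0)
  not c: Gödel ¬ of 0 = 1 (operand is 0)
  (c → c): 0 ≤ 0, so result = 1
  (a → (c → c)): 0 ≤ 1, so result = 1
  (a → (a → (c → c))): 0 ≤ 1, so result = 1
  (c → (a → (a → (c → c)))): 0 ≤ 1, so result = 1
  (not c → (c → (a → (a → (c → c))))): 1 ≤ 1, so result = 1
  (not c → (not c → (c → (a → (a → (c → c)))))): 1 ≤ 1, so result = 1
  (not c → (not c → (not c → (c → (a → (a → (c → c))))))): 1 ≤ 1, so result = 1
All 9 assignments give value 1 — the formula is a G_3-tautology.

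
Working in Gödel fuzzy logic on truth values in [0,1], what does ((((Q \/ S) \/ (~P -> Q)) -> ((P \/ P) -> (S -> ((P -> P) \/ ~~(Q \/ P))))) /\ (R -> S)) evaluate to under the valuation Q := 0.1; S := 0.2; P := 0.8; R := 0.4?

(Q \/ S) = max(0.1, 0.2) = 0.2
~P: Gödel ¬ of 0.8 = 0 (operand ≠ 0)
(~P -> Q): 0 ≤ 0.1, so result = 1
((Q \/ S) \/ (~P -> Q)) = max(0.2, 1) = 1
(P \/ P) = max(0.8, 0.8) = 0.8
(P -> P): 0.8 ≤ 0.8, so result = 1
(Q \/ P) = max(0.1, 0.8) = 0.8
~(Q \/ P): Gödel ¬ of 0.8 = 0 (operand ≠ 0)
~~(Q \/ P): Gödel ¬ of 0 = 1 (operand is 0)
((P -> P) \/ ~~(Q \/ P)) = max(1, 1) = 1
(S -> ((P -> P) \/ ~~(Q \/ P))): 0.2 ≤ 1, so result = 1
((P \/ P) -> (S -> ((P -> P) \/ ~~(Q \/ P)))): 0.8 ≤ 1, so result = 1
(((Q \/ S) \/ (~P -> Q)) -> ((P \/ P) -> (S -> ((P -> P) \/ ~~(Q \/ P))))): 1 ≤ 1, so result = 1
(R -> S): 0.4 > 0.2, so result = 0.2
((((Q \/ S) \/ (~P -> Q)) -> ((P \/ P) -> (S -> ((P -> P) \/ ~~(Q \/ P))))) /\ (R -> S)) = min(1, 0.2) = 0.2

0.20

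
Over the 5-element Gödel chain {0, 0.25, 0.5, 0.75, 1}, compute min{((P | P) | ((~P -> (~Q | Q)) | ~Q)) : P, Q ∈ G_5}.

0.25

The minimum is attained at P = 0, Q = 0.25:
  (P | P) = max(0, 0) = 0
  ~P: Gödel ¬ of 0 = 1 (operand is 0)
  ~Q: Gödel ¬ of 0.25 = 0 (operand ≠ 0)
  (~Q | Q) = max(0, 0.25) = 0.25
  (~P -> (~Q | Q)): 1 > 0.25, so result = 0.25
  ~Q: Gödel ¬ of 0.25 = 0 (operand ≠ 0)
  ((~P -> (~Q | Q)) | ~Q) = max(0.25, 0) = 0.25
  ((P | P) | ((~P -> (~Q | Q)) | ~Q)) = max(0, 0.25) = 0.25
Checking all 25 assignments confirms none give a value below 0.25.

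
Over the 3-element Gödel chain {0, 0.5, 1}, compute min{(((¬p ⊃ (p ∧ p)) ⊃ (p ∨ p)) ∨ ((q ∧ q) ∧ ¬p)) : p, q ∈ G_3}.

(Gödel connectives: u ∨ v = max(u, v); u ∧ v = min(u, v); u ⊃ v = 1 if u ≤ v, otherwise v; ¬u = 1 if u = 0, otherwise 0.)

The minimum is attained at p = 0.5, q = 0:
  ¬p: Gödel ¬ of 0.5 = 0 (operand ≠ 0)
  (p ∧ p) = min(0.5, 0.5) = 0.5
  (¬p ⊃ (p ∧ p)): 0 ≤ 0.5, so result = 1
  (p ∨ p) = max(0.5, 0.5) = 0.5
  ((¬p ⊃ (p ∧ p)) ⊃ (p ∨ p)): 1 > 0.5, so result = 0.5
  (q ∧ q) = min(0, 0) = 0
  ¬p: Gödel ¬ of 0.5 = 0 (operand ≠ 0)
  ((q ∧ q) ∧ ¬p) = min(0, 0) = 0
  (((¬p ⊃ (p ∧ p)) ⊃ (p ∨ p)) ∨ ((q ∧ q) ∧ ¬p)) = max(0.5, 0) = 0.5
Checking all 9 assignments confirms none give a value below 0.50.

0.50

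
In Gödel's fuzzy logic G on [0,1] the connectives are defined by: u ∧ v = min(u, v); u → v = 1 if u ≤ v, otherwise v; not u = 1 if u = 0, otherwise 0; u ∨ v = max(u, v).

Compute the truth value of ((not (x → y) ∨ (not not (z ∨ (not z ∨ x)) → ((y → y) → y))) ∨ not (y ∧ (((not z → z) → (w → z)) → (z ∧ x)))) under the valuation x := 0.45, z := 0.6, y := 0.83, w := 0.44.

0.83

(x → y): 0.45 ≤ 0.83, so result = 1
not (x → y): Gödel ¬ of 1 = 0 (operand ≠ 0)
not z: Gödel ¬ of 0.6 = 0 (operand ≠ 0)
(not z ∨ x) = max(0, 0.45) = 0.45
(z ∨ (not z ∨ x)) = max(0.6, 0.45) = 0.6
not (z ∨ (not z ∨ x)): Gödel ¬ of 0.6 = 0 (operand ≠ 0)
not not (z ∨ (not z ∨ x)): Gödel ¬ of 0 = 1 (operand is 0)
(y → y): 0.83 ≤ 0.83, so result = 1
((y → y) → y): 1 > 0.83, so result = 0.83
(not not (z ∨ (not z ∨ x)) → ((y → y) → y)): 1 > 0.83, so result = 0.83
(not (x → y) ∨ (not not (z ∨ (not z ∨ x)) → ((y → y) → y))) = max(0, 0.83) = 0.83
not z: Gödel ¬ of 0.6 = 0 (operand ≠ 0)
(not z → z): 0 ≤ 0.6, so result = 1
(w → z): 0.44 ≤ 0.6, so result = 1
((not z → z) → (w → z)): 1 ≤ 1, so result = 1
(z ∧ x) = min(0.6, 0.45) = 0.45
(((not z → z) → (w → z)) → (z ∧ x)): 1 > 0.45, so result = 0.45
(y ∧ (((not z → z) → (w → z)) → (z ∧ x))) = min(0.83, 0.45) = 0.45
not (y ∧ (((not z → z) → (w → z)) → (z ∧ x))): Gödel ¬ of 0.45 = 0 (operand ≠ 0)
((not (x → y) ∨ (not not (z ∨ (not z ∨ x)) → ((y → y) → y))) ∨ not (y ∧ (((not z → z) → (w → z)) → (z ∧ x)))) = max(0.83, 0) = 0.83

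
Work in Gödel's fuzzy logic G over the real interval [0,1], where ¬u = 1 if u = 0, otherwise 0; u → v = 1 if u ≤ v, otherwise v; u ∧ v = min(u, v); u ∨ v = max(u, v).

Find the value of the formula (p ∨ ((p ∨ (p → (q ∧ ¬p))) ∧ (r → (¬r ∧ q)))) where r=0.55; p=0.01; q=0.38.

¬p: Gödel ¬ of 0.01 = 0 (operand ≠ 0)
(q ∧ ¬p) = min(0.38, 0) = 0
(p → (q ∧ ¬p)): 0.01 > 0, so result = 0
(p ∨ (p → (q ∧ ¬p))) = max(0.01, 0) = 0.01
¬r: Gödel ¬ of 0.55 = 0 (operand ≠ 0)
(¬r ∧ q) = min(0, 0.38) = 0
(r → (¬r ∧ q)): 0.55 > 0, so result = 0
((p ∨ (p → (q ∧ ¬p))) ∧ (r → (¬r ∧ q))) = min(0.01, 0) = 0
(p ∨ ((p ∨ (p → (q ∧ ¬p))) ∧ (r → (¬r ∧ q)))) = max(0.01, 0) = 0.01

0.01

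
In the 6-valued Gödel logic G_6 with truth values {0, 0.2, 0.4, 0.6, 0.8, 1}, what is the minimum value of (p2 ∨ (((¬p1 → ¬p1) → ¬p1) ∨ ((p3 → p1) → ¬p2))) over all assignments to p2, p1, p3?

0.20

The minimum is attained at p2 = 0.2, p1 = 0.2, p3 = 0:
  ¬p1: Gödel ¬ of 0.2 = 0 (operand ≠ 0)
  ¬p1: Gödel ¬ of 0.2 = 0 (operand ≠ 0)
  (¬p1 → ¬p1): 0 ≤ 0, so result = 1
  ¬p1: Gödel ¬ of 0.2 = 0 (operand ≠ 0)
  ((¬p1 → ¬p1) → ¬p1): 1 > 0, so result = 0
  (p3 → p1): 0 ≤ 0.2, so result = 1
  ¬p2: Gödel ¬ of 0.2 = 0 (operand ≠ 0)
  ((p3 → p1) → ¬p2): 1 > 0, so result = 0
  (((¬p1 → ¬p1) → ¬p1) ∨ ((p3 → p1) → ¬p2)) = max(0, 0) = 0
  (p2 ∨ (((¬p1 → ¬p1) → ¬p1) ∨ ((p3 → p1) → ¬p2))) = max(0.2, 0) = 0.2
Checking all 216 assignments confirms none give a value below 0.20.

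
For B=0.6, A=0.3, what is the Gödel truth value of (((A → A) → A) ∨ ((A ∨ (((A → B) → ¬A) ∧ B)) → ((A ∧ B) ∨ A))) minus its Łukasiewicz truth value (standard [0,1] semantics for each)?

0.30

Gödel evaluation:
  (A → A): 0.3 ≤ 0.3, so result = 1
  ((A → A) → A): 1 > 0.3, so result = 0.3
  (A → B): 0.3 ≤ 0.6, so result = 1
  ¬A: Gödel ¬ of 0.3 = 0 (operand ≠ 0)
  ((A → B) → ¬A): 1 > 0, so result = 0
  (((A → B) → ¬A) ∧ B) = min(0, 0.6) = 0
  (A ∨ (((A → B) → ¬A) ∧ B)) = max(0.3, 0) = 0.3
  (A ∧ B) = min(0.3, 0.6) = 0.3
  ((A ∧ B) ∨ A) = max(0.3, 0.3) = 0.3
  ((A ∨ (((A → B) → ¬A) ∧ B)) → ((A ∧ B) ∨ A)): 0.3 ≤ 0.3, so result = 1
  (((A → A) → A) ∨ ((A ∨ (((A → B) → ¬A) ∧ B)) → ((A ∧ B) ∨ A))) = max(0.3, 1) = 1
  Gödel value = 1
Łukasiewicz evaluation:
  (A → A): min(1, 1 − 0.3 + 0.3) = 1
  ((A → A) → A): min(1, 1 − 1 + 0.3) = 0.3
  (A → B): min(1, 1 − 0.3 + 0.6) = 1
  ¬A: Łukasiewicz ¬ gives 1 − 0.3 = 0.7
  ((A → B) → ¬A): min(1, 1 − 1 + 0.7) = 0.7
  (((A → B) → ¬A) ∧ B) = min(0.7, 0.6) = 0.6
  (A ∨ (((A → B) → ¬A) ∧ B)) = max(0.3, 0.6) = 0.6
  (A ∧ B) = min(0.3, 0.6) = 0.3
  ((A ∧ B) ∨ A) = max(0.3, 0.3) = 0.3
  ((A ∨ (((A → B) → ¬A) ∧ B)) → ((A ∧ B) ∨ A)): min(1, 1 − 0.6 + 0.3) = 0.7
  (((A → A) → A) ∨ ((A ∨ (((A → B) → ¬A) ∧ B)) → ((A ∧ B) ∨ A))) = max(0.3, 0.7) = 0.7
  Łukasiewicz value = 0.7
Difference: 1 − 0.7 = 0.30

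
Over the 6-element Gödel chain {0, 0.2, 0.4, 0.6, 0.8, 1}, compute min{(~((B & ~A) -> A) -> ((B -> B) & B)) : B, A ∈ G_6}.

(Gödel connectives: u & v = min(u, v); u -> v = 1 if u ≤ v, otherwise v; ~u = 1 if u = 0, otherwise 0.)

The minimum is attained at B = 0.2, A = 0:
  ~A: Gödel ¬ of 0 = 1 (operand is 0)
  (B & ~A) = min(0.2, 1) = 0.2
  ((B & ~A) -> A): 0.2 > 0, so result = 0
  ~((B & ~A) -> A): Gödel ¬ of 0 = 1 (operand is 0)
  (B -> B): 0.2 ≤ 0.2, so result = 1
  ((B -> B) & B) = min(1, 0.2) = 0.2
  (~((B & ~A) -> A) -> ((B -> B) & B)): 1 > 0.2, so result = 0.2
Checking all 36 assignments confirms none give a value below 0.20.

0.20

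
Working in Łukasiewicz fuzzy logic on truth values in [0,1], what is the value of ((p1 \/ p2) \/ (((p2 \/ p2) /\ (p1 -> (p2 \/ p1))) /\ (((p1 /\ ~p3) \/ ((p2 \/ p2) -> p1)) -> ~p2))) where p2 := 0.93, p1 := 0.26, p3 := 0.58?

0.93

(p1 \/ p2) = max(0.26, 0.93) = 0.93
(p2 \/ p2) = max(0.93, 0.93) = 0.93
(p2 \/ p1) = max(0.93, 0.26) = 0.93
(p1 -> (p2 \/ p1)): min(1, 1 − 0.26 + 0.93) = 1
((p2 \/ p2) /\ (p1 -> (p2 \/ p1))) = min(0.93, 1) = 0.93
~p3: Łukasiewicz ¬ gives 1 − 0.58 = 0.42
(p1 /\ ~p3) = min(0.26, 0.42) = 0.26
(p2 \/ p2) = max(0.93, 0.93) = 0.93
((p2 \/ p2) -> p1): min(1, 1 − 0.93 + 0.26) = 0.33
((p1 /\ ~p3) \/ ((p2 \/ p2) -> p1)) = max(0.26, 0.33) = 0.33
~p2: Łukasiewicz ¬ gives 1 − 0.93 = 0.07
(((p1 /\ ~p3) \/ ((p2 \/ p2) -> p1)) -> ~p2): min(1, 1 − 0.33 + 0.07) = 0.74
(((p2 \/ p2) /\ (p1 -> (p2 \/ p1))) /\ (((p1 /\ ~p3) \/ ((p2 \/ p2) -> p1)) -> ~p2)) = min(0.93, 0.74) = 0.74
((p1 \/ p2) \/ (((p2 \/ p2) /\ (p1 -> (p2 \/ p1))) /\ (((p1 /\ ~p3) \/ ((p2 \/ p2) -> p1)) -> ~p2))) = max(0.93, 0.74) = 0.93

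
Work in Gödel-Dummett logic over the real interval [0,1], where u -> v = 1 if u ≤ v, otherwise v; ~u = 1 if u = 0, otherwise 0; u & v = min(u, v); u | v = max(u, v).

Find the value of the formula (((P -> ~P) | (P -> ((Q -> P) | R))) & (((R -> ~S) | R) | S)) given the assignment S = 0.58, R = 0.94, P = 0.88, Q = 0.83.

0.94

~P: Gödel ¬ of 0.88 = 0 (operand ≠ 0)
(P -> ~P): 0.88 > 0, so result = 0
(Q -> P): 0.83 ≤ 0.88, so result = 1
((Q -> P) | R) = max(1, 0.94) = 1
(P -> ((Q -> P) | R)): 0.88 ≤ 1, so result = 1
((P -> ~P) | (P -> ((Q -> P) | R))) = max(0, 1) = 1
~S: Gödel ¬ of 0.58 = 0 (operand ≠ 0)
(R -> ~S): 0.94 > 0, so result = 0
((R -> ~S) | R) = max(0, 0.94) = 0.94
(((R -> ~S) | R) | S) = max(0.94, 0.58) = 0.94
(((P -> ~P) | (P -> ((Q -> P) | R))) & (((R -> ~S) | R) | S)) = min(1, 0.94) = 0.94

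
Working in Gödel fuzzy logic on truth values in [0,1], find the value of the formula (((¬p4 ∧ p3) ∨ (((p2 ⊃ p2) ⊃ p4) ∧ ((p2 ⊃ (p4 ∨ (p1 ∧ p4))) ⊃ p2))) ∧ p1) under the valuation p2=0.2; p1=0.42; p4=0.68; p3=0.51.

0.20

¬p4: Gödel ¬ of 0.68 = 0 (operand ≠ 0)
(¬p4 ∧ p3) = min(0, 0.51) = 0
(p2 ⊃ p2): 0.2 ≤ 0.2, so result = 1
((p2 ⊃ p2) ⊃ p4): 1 > 0.68, so result = 0.68
(p1 ∧ p4) = min(0.42, 0.68) = 0.42
(p4 ∨ (p1 ∧ p4)) = max(0.68, 0.42) = 0.68
(p2 ⊃ (p4 ∨ (p1 ∧ p4))): 0.2 ≤ 0.68, so result = 1
((p2 ⊃ (p4 ∨ (p1 ∧ p4))) ⊃ p2): 1 > 0.2, so result = 0.2
(((p2 ⊃ p2) ⊃ p4) ∧ ((p2 ⊃ (p4 ∨ (p1 ∧ p4))) ⊃ p2)) = min(0.68, 0.2) = 0.2
((¬p4 ∧ p3) ∨ (((p2 ⊃ p2) ⊃ p4) ∧ ((p2 ⊃ (p4 ∨ (p1 ∧ p4))) ⊃ p2))) = max(0, 0.2) = 0.2
(((¬p4 ∧ p3) ∨ (((p2 ⊃ p2) ⊃ p4) ∧ ((p2 ⊃ (p4 ∨ (p1 ∧ p4))) ⊃ p2))) ∧ p1) = min(0.2, 0.42) = 0.2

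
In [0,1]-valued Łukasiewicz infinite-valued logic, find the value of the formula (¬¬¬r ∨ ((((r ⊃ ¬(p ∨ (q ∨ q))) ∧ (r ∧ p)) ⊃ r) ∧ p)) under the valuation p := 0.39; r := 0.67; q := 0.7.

0.39

¬r: Łukasiewicz ¬ gives 1 − 0.67 = 0.33
¬¬r: Łukasiewicz ¬ gives 1 − 0.33 = 0.67
¬¬¬r: Łukasiewicz ¬ gives 1 − 0.67 = 0.33
(q ∨ q) = max(0.7, 0.7) = 0.7
(p ∨ (q ∨ q)) = max(0.39, 0.7) = 0.7
¬(p ∨ (q ∨ q)): Łukasiewicz ¬ gives 1 − 0.7 = 0.3
(r ⊃ ¬(p ∨ (q ∨ q))): min(1, 1 − 0.67 + 0.3) = 0.63
(r ∧ p) = min(0.67, 0.39) = 0.39
((r ⊃ ¬(p ∨ (q ∨ q))) ∧ (r ∧ p)) = min(0.63, 0.39) = 0.39
(((r ⊃ ¬(p ∨ (q ∨ q))) ∧ (r ∧ p)) ⊃ r): min(1, 1 − 0.39 + 0.67) = 1
((((r ⊃ ¬(p ∨ (q ∨ q))) ∧ (r ∧ p)) ⊃ r) ∧ p) = min(1, 0.39) = 0.39
(¬¬¬r ∨ ((((r ⊃ ¬(p ∨ (q ∨ q))) ∧ (r ∧ p)) ⊃ r) ∧ p)) = max(0.33, 0.39) = 0.39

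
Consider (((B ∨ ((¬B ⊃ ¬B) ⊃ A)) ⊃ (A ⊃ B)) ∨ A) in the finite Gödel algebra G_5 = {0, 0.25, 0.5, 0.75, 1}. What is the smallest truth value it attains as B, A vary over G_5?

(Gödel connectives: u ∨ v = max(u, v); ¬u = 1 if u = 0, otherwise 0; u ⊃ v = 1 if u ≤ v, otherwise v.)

The minimum is attained at B = 0, A = 0.25:
  ¬B: Gödel ¬ of 0 = 1 (operand is 0)
  ¬B: Gödel ¬ of 0 = 1 (operand is 0)
  (¬B ⊃ ¬B): 1 ≤ 1, so result = 1
  ((¬B ⊃ ¬B) ⊃ A): 1 > 0.25, so result = 0.25
  (B ∨ ((¬B ⊃ ¬B) ⊃ A)) = max(0, 0.25) = 0.25
  (A ⊃ B): 0.25 > 0, so result = 0
  ((B ∨ ((¬B ⊃ ¬B) ⊃ A)) ⊃ (A ⊃ B)): 0.25 > 0, so result = 0
  (((B ∨ ((¬B ⊃ ¬B) ⊃ A)) ⊃ (A ⊃ B)) ∨ A) = max(0, 0.25) = 0.25
Checking all 25 assignments confirms none give a value below 0.25.

0.25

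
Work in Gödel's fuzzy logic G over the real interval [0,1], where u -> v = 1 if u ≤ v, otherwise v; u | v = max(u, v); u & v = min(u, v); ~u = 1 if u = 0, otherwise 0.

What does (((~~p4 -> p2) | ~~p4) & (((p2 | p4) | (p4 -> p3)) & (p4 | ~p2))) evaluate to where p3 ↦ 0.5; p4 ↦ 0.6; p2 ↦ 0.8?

0.60

~p4: Gödel ¬ of 0.6 = 0 (operand ≠ 0)
~~p4: Gödel ¬ of 0 = 1 (operand is 0)
(~~p4 -> p2): 1 > 0.8, so result = 0.8
~p4: Gödel ¬ of 0.6 = 0 (operand ≠ 0)
~~p4: Gödel ¬ of 0 = 1 (operand is 0)
((~~p4 -> p2) | ~~p4) = max(0.8, 1) = 1
(p2 | p4) = max(0.8, 0.6) = 0.8
(p4 -> p3): 0.6 > 0.5, so result = 0.5
((p2 | p4) | (p4 -> p3)) = max(0.8, 0.5) = 0.8
~p2: Gödel ¬ of 0.8 = 0 (operand ≠ 0)
(p4 | ~p2) = max(0.6, 0) = 0.6
(((p2 | p4) | (p4 -> p3)) & (p4 | ~p2)) = min(0.8, 0.6) = 0.6
(((~~p4 -> p2) | ~~p4) & (((p2 | p4) | (p4 -> p3)) & (p4 | ~p2))) = min(1, 0.6) = 0.6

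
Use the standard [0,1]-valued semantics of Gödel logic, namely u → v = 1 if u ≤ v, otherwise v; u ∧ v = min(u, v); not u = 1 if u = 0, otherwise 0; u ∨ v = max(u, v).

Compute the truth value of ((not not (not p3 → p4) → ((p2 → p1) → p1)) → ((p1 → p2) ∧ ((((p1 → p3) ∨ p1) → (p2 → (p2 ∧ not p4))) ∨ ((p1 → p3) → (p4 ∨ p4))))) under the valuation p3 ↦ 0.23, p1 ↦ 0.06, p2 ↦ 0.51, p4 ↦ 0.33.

not p3: Gödel ¬ of 0.23 = 0 (operand ≠ 0)
(not p3 → p4): 0 ≤ 0.33, so result = 1
not (not p3 → p4): Gödel ¬ of 1 = 0 (operand ≠ 0)
not not (not p3 → p4): Gödel ¬ of 0 = 1 (operand is 0)
(p2 → p1): 0.51 > 0.06, so result = 0.06
((p2 → p1) → p1): 0.06 ≤ 0.06, so result = 1
(not not (not p3 → p4) → ((p2 → p1) → p1)): 1 ≤ 1, so result = 1
(p1 → p2): 0.06 ≤ 0.51, so result = 1
(p1 → p3): 0.06 ≤ 0.23, so result = 1
((p1 → p3) ∨ p1) = max(1, 0.06) = 1
not p4: Gödel ¬ of 0.33 = 0 (operand ≠ 0)
(p2 ∧ not p4) = min(0.51, 0) = 0
(p2 → (p2 ∧ not p4)): 0.51 > 0, so result = 0
(((p1 → p3) ∨ p1) → (p2 → (p2 ∧ not p4))): 1 > 0, so result = 0
(p1 → p3): 0.06 ≤ 0.23, so result = 1
(p4 ∨ p4) = max(0.33, 0.33) = 0.33
((p1 → p3) → (p4 ∨ p4)): 1 > 0.33, so result = 0.33
((((p1 → p3) ∨ p1) → (p2 → (p2 ∧ not p4))) ∨ ((p1 → p3) → (p4 ∨ p4))) = max(0, 0.33) = 0.33
((p1 → p2) ∧ ((((p1 → p3) ∨ p1) → (p2 → (p2 ∧ not p4))) ∨ ((p1 → p3) → (p4 ∨ p4)))) = min(1, 0.33) = 0.33
((not not (not p3 → p4) → ((p2 → p1) → p1)) → ((p1 → p2) ∧ ((((p1 → p3) ∨ p1) → (p2 → (p2 ∧ not p4))) ∨ ((p1 → p3) → (p4 ∨ p4))))): 1 > 0.33, so result = 0.33

0.33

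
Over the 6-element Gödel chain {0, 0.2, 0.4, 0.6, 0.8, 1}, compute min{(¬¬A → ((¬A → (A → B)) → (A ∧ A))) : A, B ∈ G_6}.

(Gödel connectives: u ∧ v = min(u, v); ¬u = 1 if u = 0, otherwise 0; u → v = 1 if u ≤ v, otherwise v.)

The minimum is attained at A = 0.2, B = 0:
  ¬A: Gödel ¬ of 0.2 = 0 (operand ≠ 0)
  ¬¬A: Gödel ¬ of 0 = 1 (operand is 0)
  ¬A: Gödel ¬ of 0.2 = 0 (operand ≠ 0)
  (A → B): 0.2 > 0, so result = 0
  (¬A → (A → B)): 0 ≤ 0, so result = 1
  (A ∧ A) = min(0.2, 0.2) = 0.2
  ((¬A → (A → B)) → (A ∧ A)): 1 > 0.2, so result = 0.2
  (¬¬A → ((¬A → (A → B)) → (A ∧ A))): 1 > 0.2, so result = 0.2
Checking all 36 assignments confirms none give a value below 0.20.

0.20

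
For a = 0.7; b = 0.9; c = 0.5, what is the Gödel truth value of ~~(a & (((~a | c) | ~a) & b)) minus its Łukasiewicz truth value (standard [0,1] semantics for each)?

0.50

Gödel evaluation:
  ~a: Gödel ¬ of 0.7 = 0 (operand ≠ 0)
  (~a | c) = max(0, 0.5) = 0.5
  ~a: Gödel ¬ of 0.7 = 0 (operand ≠ 0)
  ((~a | c) | ~a) = max(0.5, 0) = 0.5
  (((~a | c) | ~a) & b) = min(0.5, 0.9) = 0.5
  (a & (((~a | c) | ~a) & b)) = min(0.7, 0.5) = 0.5
  ~(a & (((~a | c) | ~a) & b)): Gödel ¬ of 0.5 = 0 (operand ≠ 0)
  ~~(a & (((~a | c) | ~a) & b)): Gödel ¬ of 0 = 1 (operand is 0)
  Gödel value = 1
Łukasiewicz evaluation:
  ~a: Łukasiewicz ¬ gives 1 − 0.7 = 0.3
  (~a | c) = max(0.3, 0.5) = 0.5
  ~a: Łukasiewicz ¬ gives 1 − 0.7 = 0.3
  ((~a | c) | ~a) = max(0.5, 0.3) = 0.5
  (((~a | c) | ~a) & b) = min(0.5, 0.9) = 0.5
  (a & (((~a | c) | ~a) & b)) = min(0.7, 0.5) = 0.5
  ~(a & (((~a | c) | ~a) & b)): Łukasiewicz ¬ gives 1 − 0.5 = 0.5
  ~~(a & (((~a | c) | ~a) & b)): Łukasiewicz ¬ gives 1 − 0.5 = 0.5
  Łukasiewicz value = 0.5
Difference: 1 − 0.5 = 0.50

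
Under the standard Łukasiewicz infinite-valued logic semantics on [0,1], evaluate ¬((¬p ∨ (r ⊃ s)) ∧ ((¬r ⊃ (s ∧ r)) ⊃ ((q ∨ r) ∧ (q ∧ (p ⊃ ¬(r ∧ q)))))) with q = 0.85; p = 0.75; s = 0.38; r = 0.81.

0.56

¬p: Łukasiewicz ¬ gives 1 − 0.75 = 0.25
(r ⊃ s): min(1, 1 − 0.81 + 0.38) = 0.57
(¬p ∨ (r ⊃ s)) = max(0.25, 0.57) = 0.57
¬r: Łukasiewicz ¬ gives 1 − 0.81 = 0.19
(s ∧ r) = min(0.38, 0.81) = 0.38
(¬r ⊃ (s ∧ r)): min(1, 1 − 0.19 + 0.38) = 1
(q ∨ r) = max(0.85, 0.81) = 0.85
(r ∧ q) = min(0.81, 0.85) = 0.81
¬(r ∧ q): Łukasiewicz ¬ gives 1 − 0.81 = 0.19
(p ⊃ ¬(r ∧ q)): min(1, 1 − 0.75 + 0.19) = 0.44
(q ∧ (p ⊃ ¬(r ∧ q))) = min(0.85, 0.44) = 0.44
((q ∨ r) ∧ (q ∧ (p ⊃ ¬(r ∧ q)))) = min(0.85, 0.44) = 0.44
((¬r ⊃ (s ∧ r)) ⊃ ((q ∨ r) ∧ (q ∧ (p ⊃ ¬(r ∧ q))))): min(1, 1 − 1 + 0.44) = 0.44
((¬p ∨ (r ⊃ s)) ∧ ((¬r ⊃ (s ∧ r)) ⊃ ((q ∨ r) ∧ (q ∧ (p ⊃ ¬(r ∧ q)))))) = min(0.57, 0.44) = 0.44
¬((¬p ∨ (r ⊃ s)) ∧ ((¬r ⊃ (s ∧ r)) ⊃ ((q ∨ r) ∧ (q ∧ (p ⊃ ¬(r ∧ q)))))): Łukasiewicz ¬ gives 1 − 0.44 = 0.56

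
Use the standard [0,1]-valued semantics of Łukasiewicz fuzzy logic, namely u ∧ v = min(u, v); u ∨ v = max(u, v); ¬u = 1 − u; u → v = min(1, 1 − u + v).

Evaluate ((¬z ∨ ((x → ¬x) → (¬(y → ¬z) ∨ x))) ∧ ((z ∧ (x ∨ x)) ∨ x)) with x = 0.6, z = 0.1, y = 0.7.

¬z: Łukasiewicz ¬ gives 1 − 0.1 = 0.9
¬x: Łukasiewicz ¬ gives 1 − 0.6 = 0.4
(x → ¬x): min(1, 1 − 0.6 + 0.4) = 0.8
¬z: Łukasiewicz ¬ gives 1 − 0.1 = 0.9
(y → ¬z): min(1, 1 − 0.7 + 0.9) = 1
¬(y → ¬z): Łukasiewicz ¬ gives 1 − 1 = 0
(¬(y → ¬z) ∨ x) = max(0, 0.6) = 0.6
((x → ¬x) → (¬(y → ¬z) ∨ x)): min(1, 1 − 0.8 + 0.6) = 0.8
(¬z ∨ ((x → ¬x) → (¬(y → ¬z) ∨ x))) = max(0.9, 0.8) = 0.9
(x ∨ x) = max(0.6, 0.6) = 0.6
(z ∧ (x ∨ x)) = min(0.1, 0.6) = 0.1
((z ∧ (x ∨ x)) ∨ x) = max(0.1, 0.6) = 0.6
((¬z ∨ ((x → ¬x) → (¬(y → ¬z) ∨ x))) ∧ ((z ∧ (x ∨ x)) ∨ x)) = min(0.9, 0.6) = 0.6

0.60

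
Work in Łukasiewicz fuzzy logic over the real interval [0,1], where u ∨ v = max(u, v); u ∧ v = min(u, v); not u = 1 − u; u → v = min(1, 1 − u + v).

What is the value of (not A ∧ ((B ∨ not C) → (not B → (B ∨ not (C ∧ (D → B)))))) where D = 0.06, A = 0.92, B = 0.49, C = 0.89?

0.08

not A: Łukasiewicz ¬ gives 1 − 0.92 = 0.08
not C: Łukasiewicz ¬ gives 1 − 0.89 = 0.11
(B ∨ not C) = max(0.49, 0.11) = 0.49
not B: Łukasiewicz ¬ gives 1 − 0.49 = 0.51
(D → B): min(1, 1 − 0.06 + 0.49) = 1
(C ∧ (D → B)) = min(0.89, 1) = 0.89
not (C ∧ (D → B)): Łukasiewicz ¬ gives 1 − 0.89 = 0.11
(B ∨ not (C ∧ (D → B))) = max(0.49, 0.11) = 0.49
(not B → (B ∨ not (C ∧ (D → B)))): min(1, 1 − 0.51 + 0.49) = 0.98
((B ∨ not C) → (not B → (B ∨ not (C ∧ (D → B))))): min(1, 1 − 0.49 + 0.98) = 1
(not A ∧ ((B ∨ not C) → (not B → (B ∨ not (C ∧ (D → B)))))) = min(0.08, 1) = 0.08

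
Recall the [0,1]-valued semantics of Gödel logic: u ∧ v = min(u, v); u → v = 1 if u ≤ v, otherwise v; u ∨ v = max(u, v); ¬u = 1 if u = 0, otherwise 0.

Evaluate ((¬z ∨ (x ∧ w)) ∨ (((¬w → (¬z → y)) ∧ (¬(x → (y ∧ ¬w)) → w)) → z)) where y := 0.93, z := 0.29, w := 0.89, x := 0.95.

¬z: Gödel ¬ of 0.29 = 0 (operand ≠ 0)
(x ∧ w) = min(0.95, 0.89) = 0.89
(¬z ∨ (x ∧ w)) = max(0, 0.89) = 0.89
¬w: Gödel ¬ of 0.89 = 0 (operand ≠ 0)
¬z: Gödel ¬ of 0.29 = 0 (operand ≠ 0)
(¬z → y): 0 ≤ 0.93, so result = 1
(¬w → (¬z → y)): 0 ≤ 1, so result = 1
¬w: Gödel ¬ of 0.89 = 0 (operand ≠ 0)
(y ∧ ¬w) = min(0.93, 0) = 0
(x → (y ∧ ¬w)): 0.95 > 0, so result = 0
¬(x → (y ∧ ¬w)): Gödel ¬ of 0 = 1 (operand is 0)
(¬(x → (y ∧ ¬w)) → w): 1 > 0.89, so result = 0.89
((¬w → (¬z → y)) ∧ (¬(x → (y ∧ ¬w)) → w)) = min(1, 0.89) = 0.89
(((¬w → (¬z → y)) ∧ (¬(x → (y ∧ ¬w)) → w)) → z): 0.89 > 0.29, so result = 0.29
((¬z ∨ (x ∧ w)) ∨ (((¬w → (¬z → y)) ∧ (¬(x → (y ∧ ¬w)) → w)) → z)) = max(0.89, 0.29) = 0.89

0.89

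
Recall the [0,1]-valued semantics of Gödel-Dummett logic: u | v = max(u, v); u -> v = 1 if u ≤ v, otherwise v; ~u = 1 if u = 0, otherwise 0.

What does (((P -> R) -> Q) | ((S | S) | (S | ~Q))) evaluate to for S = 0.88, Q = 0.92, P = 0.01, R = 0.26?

(P -> R): 0.01 ≤ 0.26, so result = 1
((P -> R) -> Q): 1 > 0.92, so result = 0.92
(S | S) = max(0.88, 0.88) = 0.88
~Q: Gödel ¬ of 0.92 = 0 (operand ≠ 0)
(S | ~Q) = max(0.88, 0) = 0.88
((S | S) | (S | ~Q)) = max(0.88, 0.88) = 0.88
(((P -> R) -> Q) | ((S | S) | (S | ~Q))) = max(0.92, 0.88) = 0.92

0.92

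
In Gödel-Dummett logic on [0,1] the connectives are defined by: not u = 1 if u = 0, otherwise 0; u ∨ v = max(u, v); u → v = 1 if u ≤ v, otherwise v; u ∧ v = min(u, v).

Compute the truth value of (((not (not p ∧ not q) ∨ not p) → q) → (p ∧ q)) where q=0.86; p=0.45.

not p: Gödel ¬ of 0.45 = 0 (operand ≠ 0)
not q: Gödel ¬ of 0.86 = 0 (operand ≠ 0)
(not p ∧ not q) = min(0, 0) = 0
not (not p ∧ not q): Gödel ¬ of 0 = 1 (operand is 0)
not p: Gödel ¬ of 0.45 = 0 (operand ≠ 0)
(not (not p ∧ not q) ∨ not p) = max(1, 0) = 1
((not (not p ∧ not q) ∨ not p) → q): 1 > 0.86, so result = 0.86
(p ∧ q) = min(0.45, 0.86) = 0.45
(((not (not p ∧ not q) ∨ not p) → q) → (p ∧ q)): 0.86 > 0.45, so result = 0.45

0.45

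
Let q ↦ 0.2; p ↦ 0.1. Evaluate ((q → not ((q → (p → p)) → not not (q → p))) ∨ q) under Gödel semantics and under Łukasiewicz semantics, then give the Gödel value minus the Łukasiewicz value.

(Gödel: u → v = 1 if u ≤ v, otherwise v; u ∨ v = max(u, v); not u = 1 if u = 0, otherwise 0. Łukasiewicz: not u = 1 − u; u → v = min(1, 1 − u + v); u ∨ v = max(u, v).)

-0.70

Gödel evaluation:
  (p → p): 0.1 ≤ 0.1, so result = 1
  (q → (p → p)): 0.2 ≤ 1, so result = 1
  (q → p): 0.2 > 0.1, so result = 0.1
  not (q → p): Gödel ¬ of 0.1 = 0 (operand ≠ 0)
  not not (q → p): Gödel ¬ of 0 = 1 (operand is 0)
  ((q → (p → p)) → not not (q → p)): 1 ≤ 1, so result = 1
  not ((q → (p → p)) → not not (q → p)): Gödel ¬ of 1 = 0 (operand ≠ 0)
  (q → not ((q → (p → p)) → not not (q → p))): 0.2 > 0, so result = 0
  ((q → not ((q → (p → p)) → not not (q → p))) ∨ q) = max(0, 0.2) = 0.2
  Gödel value = 0.2
Łukasiewicz evaluation:
  (p → p): min(1, 1 − 0.1 + 0.1) = 1
  (q → (p → p)): min(1, 1 − 0.2 + 1) = 1
  (q → p): min(1, 1 − 0.2 + 0.1) = 0.9
  not (q → p): Łukasiewicz ¬ gives 1 − 0.9 = 0.1
  not not (q → p): Łukasiewicz ¬ gives 1 − 0.1 = 0.9
  ((q → (p → p)) → not not (q → p)): min(1, 1 − 1 + 0.9) = 0.9
  not ((q → (p → p)) → not not (q → p)): Łukasiewicz ¬ gives 1 − 0.9 = 0.1
  (q → not ((q → (p → p)) → not not (q → p))): min(1, 1 − 0.2 + 0.1) = 0.9
  ((q → not ((q → (p → p)) → not not (q → p))) ∨ q) = max(0.9, 0.2) = 0.9
  Łukasiewicz value = 0.9
Difference: 0.2 − 0.9 = -0.70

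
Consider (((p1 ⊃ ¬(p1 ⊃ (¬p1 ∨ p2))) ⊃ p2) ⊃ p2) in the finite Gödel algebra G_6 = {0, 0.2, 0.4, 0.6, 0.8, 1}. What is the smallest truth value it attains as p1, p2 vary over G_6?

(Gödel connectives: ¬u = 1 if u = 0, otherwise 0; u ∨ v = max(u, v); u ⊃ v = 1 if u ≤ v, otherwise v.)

0.20

The minimum is attained at p1 = 0.2, p2 = 0.2:
  ¬p1: Gödel ¬ of 0.2 = 0 (operand ≠ 0)
  (¬p1 ∨ p2) = max(0, 0.2) = 0.2
  (p1 ⊃ (¬p1 ∨ p2)): 0.2 ≤ 0.2, so result = 1
  ¬(p1 ⊃ (¬p1 ∨ p2)): Gödel ¬ of 1 = 0 (operand ≠ 0)
  (p1 ⊃ ¬(p1 ⊃ (¬p1 ∨ p2))): 0.2 > 0, so result = 0
  ((p1 ⊃ ¬(p1 ⊃ (¬p1 ∨ p2))) ⊃ p2): 0 ≤ 0.2, so result = 1
  (((p1 ⊃ ¬(p1 ⊃ (¬p1 ∨ p2))) ⊃ p2) ⊃ p2): 1 > 0.2, so result = 0.2
Checking all 36 assignments confirms none give a value below 0.20.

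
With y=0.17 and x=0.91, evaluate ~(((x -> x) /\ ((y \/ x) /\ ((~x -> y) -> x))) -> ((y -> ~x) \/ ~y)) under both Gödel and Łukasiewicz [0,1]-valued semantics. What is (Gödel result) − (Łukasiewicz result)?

Gödel evaluation:
  (x -> x): 0.91 ≤ 0.91, so result = 1
  (y \/ x) = max(0.17, 0.91) = 0.91
  ~x: Gödel ¬ of 0.91 = 0 (operand ≠ 0)
  (~x -> y): 0 ≤ 0.17, so result = 1
  ((~x -> y) -> x): 1 > 0.91, so result = 0.91
  ((y \/ x) /\ ((~x -> y) -> x)) = min(0.91, 0.91) = 0.91
  ((x -> x) /\ ((y \/ x) /\ ((~x -> y) -> x))) = min(1, 0.91) = 0.91
  ~x: Gödel ¬ of 0.91 = 0 (operand ≠ 0)
  (y -> ~x): 0.17 > 0, so result = 0
  ~y: Gödel ¬ of 0.17 = 0 (operand ≠ 0)
  ((y -> ~x) \/ ~y) = max(0, 0) = 0
  (((x -> x) /\ ((y \/ x) /\ ((~x -> y) -> x))) -> ((y -> ~x) \/ ~y)): 0.91 > 0, so result = 0
  ~(((x -> x) /\ ((y \/ x) /\ ((~x -> y) -> x))) -> ((y -> ~x) \/ ~y)): Gödel ¬ of 0 = 1 (operand is 0)
  Gödel value = 1
Łukasiewicz evaluation:
  (x -> x): min(1, 1 − 0.91 + 0.91) = 1
  (y \/ x) = max(0.17, 0.91) = 0.91
  ~x: Łukasiewicz ¬ gives 1 − 0.91 = 0.09
  (~x -> y): min(1, 1 − 0.09 + 0.17) = 1
  ((~x -> y) -> x): min(1, 1 − 1 + 0.91) = 0.91
  ((y \/ x) /\ ((~x -> y) -> x)) = min(0.91, 0.91) = 0.91
  ((x -> x) /\ ((y \/ x) /\ ((~x -> y) -> x))) = min(1, 0.91) = 0.91
  ~x: Łukasiewicz ¬ gives 1 − 0.91 = 0.09
  (y -> ~x): min(1, 1 − 0.17 + 0.09) = 0.92
  ~y: Łukasiewicz ¬ gives 1 − 0.17 = 0.83
  ((y -> ~x) \/ ~y) = max(0.92, 0.83) = 0.92
  (((x -> x) /\ ((y \/ x) /\ ((~x -> y) -> x))) -> ((y -> ~x) \/ ~y)): min(1, 1 − 0.91 + 0.92) = 1
  ~(((x -> x) /\ ((y \/ x) /\ ((~x -> y) -> x))) -> ((y -> ~x) \/ ~y)): Łukasiewicz ¬ gives 1 − 1 = 0
  Łukasiewicz value = 0
Difference: 1 − 0 = 1.00

1.00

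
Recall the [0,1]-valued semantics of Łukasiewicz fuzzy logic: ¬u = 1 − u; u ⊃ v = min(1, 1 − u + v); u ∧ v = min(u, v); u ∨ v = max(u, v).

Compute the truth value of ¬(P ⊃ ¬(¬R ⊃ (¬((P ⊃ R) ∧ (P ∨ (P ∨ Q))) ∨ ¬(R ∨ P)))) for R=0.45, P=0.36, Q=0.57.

¬R: Łukasiewicz ¬ gives 1 − 0.45 = 0.55
(P ⊃ R): min(1, 1 − 0.36 + 0.45) = 1
(P ∨ Q) = max(0.36, 0.57) = 0.57
(P ∨ (P ∨ Q)) = max(0.36, 0.57) = 0.57
((P ⊃ R) ∧ (P ∨ (P ∨ Q))) = min(1, 0.57) = 0.57
¬((P ⊃ R) ∧ (P ∨ (P ∨ Q))): Łukasiewicz ¬ gives 1 − 0.57 = 0.43
(R ∨ P) = max(0.45, 0.36) = 0.45
¬(R ∨ P): Łukasiewicz ¬ gives 1 − 0.45 = 0.55
(¬((P ⊃ R) ∧ (P ∨ (P ∨ Q))) ∨ ¬(R ∨ P)) = max(0.43, 0.55) = 0.55
(¬R ⊃ (¬((P ⊃ R) ∧ (P ∨ (P ∨ Q))) ∨ ¬(R ∨ P))): min(1, 1 − 0.55 + 0.55) = 1
¬(¬R ⊃ (¬((P ⊃ R) ∧ (P ∨ (P ∨ Q))) ∨ ¬(R ∨ P))): Łukasiewicz ¬ gives 1 − 1 = 0
(P ⊃ ¬(¬R ⊃ (¬((P ⊃ R) ∧ (P ∨ (P ∨ Q))) ∨ ¬(R ∨ P)))): min(1, 1 − 0.36 + 0) = 0.64
¬(P ⊃ ¬(¬R ⊃ (¬((P ⊃ R) ∧ (P ∨ (P ∨ Q))) ∨ ¬(R ∨ P)))): Łukasiewicz ¬ gives 1 − 0.64 = 0.36

0.36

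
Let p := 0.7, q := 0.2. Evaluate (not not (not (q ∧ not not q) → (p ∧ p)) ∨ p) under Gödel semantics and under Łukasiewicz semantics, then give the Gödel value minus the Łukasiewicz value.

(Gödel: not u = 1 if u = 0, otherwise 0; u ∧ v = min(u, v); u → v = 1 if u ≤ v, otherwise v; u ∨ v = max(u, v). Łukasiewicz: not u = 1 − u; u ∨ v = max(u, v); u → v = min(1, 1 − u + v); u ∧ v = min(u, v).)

Gödel evaluation:
  not q: Gödel ¬ of 0.2 = 0 (operand ≠ 0)
  not not q: Gödel ¬ of 0 = 1 (operand is 0)
  (q ∧ not not q) = min(0.2, 1) = 0.2
  not (q ∧ not not q): Gödel ¬ of 0.2 = 0 (operand ≠ 0)
  (p ∧ p) = min(0.7, 0.7) = 0.7
  (not (q ∧ not not q) → (p ∧ p)): 0 ≤ 0.7, so result = 1
  not (not (q ∧ not not q) → (p ∧ p)): Gödel ¬ of 1 = 0 (operand ≠ 0)
  not not (not (q ∧ not not q) → (p ∧ p)): Gödel ¬ of 0 = 1 (operand is 0)
  (not not (not (q ∧ not not q) → (p ∧ p)) ∨ p) = max(1, 0.7) = 1
  Gödel value = 1
Łukasiewicz evaluation:
  not q: Łukasiewicz ¬ gives 1 − 0.2 = 0.8
  not not q: Łukasiewicz ¬ gives 1 − 0.8 = 0.2
  (q ∧ not not q) = min(0.2, 0.2) = 0.2
  not (q ∧ not not q): Łukasiewicz ¬ gives 1 − 0.2 = 0.8
  (p ∧ p) = min(0.7, 0.7) = 0.7
  (not (q ∧ not not q) → (p ∧ p)): min(1, 1 − 0.8 + 0.7) = 0.9
  not (not (q ∧ not not q) → (p ∧ p)): Łukasiewicz ¬ gives 1 − 0.9 = 0.1
  not not (not (q ∧ not not q) → (p ∧ p)): Łukasiewicz ¬ gives 1 − 0.1 = 0.9
  (not not (not (q ∧ not not q) → (p ∧ p)) ∨ p) = max(0.9, 0.7) = 0.9
  Łukasiewicz value = 0.9
Difference: 1 − 0.9 = 0.10

0.10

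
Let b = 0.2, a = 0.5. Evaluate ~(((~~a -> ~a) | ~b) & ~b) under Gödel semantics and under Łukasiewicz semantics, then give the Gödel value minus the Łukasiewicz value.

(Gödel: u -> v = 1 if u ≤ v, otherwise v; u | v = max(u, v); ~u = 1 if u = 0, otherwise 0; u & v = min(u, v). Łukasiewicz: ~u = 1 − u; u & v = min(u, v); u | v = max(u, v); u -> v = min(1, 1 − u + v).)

0.80

Gödel evaluation:
  ~a: Gödel ¬ of 0.5 = 0 (operand ≠ 0)
  ~~a: Gödel ¬ of 0 = 1 (operand is 0)
  ~a: Gödel ¬ of 0.5 = 0 (operand ≠ 0)
  (~~a -> ~a): 1 > 0, so result = 0
  ~b: Gödel ¬ of 0.2 = 0 (operand ≠ 0)
  ((~~a -> ~a) | ~b) = max(0, 0) = 0
  ~b: Gödel ¬ of 0.2 = 0 (operand ≠ 0)
  (((~~a -> ~a) | ~b) & ~b) = min(0, 0) = 0
  ~(((~~a -> ~a) | ~b) & ~b): Gödel ¬ of 0 = 1 (operand is 0)
  Gödel value = 1
Łukasiewicz evaluation:
  ~a: Łukasiewicz ¬ gives 1 − 0.5 = 0.5
  ~~a: Łukasiewicz ¬ gives 1 − 0.5 = 0.5
  ~a: Łukasiewicz ¬ gives 1 − 0.5 = 0.5
  (~~a -> ~a): min(1, 1 − 0.5 + 0.5) = 1
  ~b: Łukasiewicz ¬ gives 1 − 0.2 = 0.8
  ((~~a -> ~a) | ~b) = max(1, 0.8) = 1
  ~b: Łukasiewicz ¬ gives 1 − 0.2 = 0.8
  (((~~a -> ~a) | ~b) & ~b) = min(1, 0.8) = 0.8
  ~(((~~a -> ~a) | ~b) & ~b): Łukasiewicz ¬ gives 1 − 0.8 = 0.2
  Łukasiewicz value = 0.2
Difference: 1 − 0.2 = 0.80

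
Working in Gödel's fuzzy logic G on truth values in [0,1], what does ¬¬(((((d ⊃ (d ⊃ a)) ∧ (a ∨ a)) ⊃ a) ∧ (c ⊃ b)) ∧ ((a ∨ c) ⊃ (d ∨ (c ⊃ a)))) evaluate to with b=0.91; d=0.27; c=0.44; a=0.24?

1.00

(d ⊃ a): 0.27 > 0.24, so result = 0.24
(d ⊃ (d ⊃ a)): 0.27 > 0.24, so result = 0.24
(a ∨ a) = max(0.24, 0.24) = 0.24
((d ⊃ (d ⊃ a)) ∧ (a ∨ a)) = min(0.24, 0.24) = 0.24
(((d ⊃ (d ⊃ a)) ∧ (a ∨ a)) ⊃ a): 0.24 ≤ 0.24, so result = 1
(c ⊃ b): 0.44 ≤ 0.91, so result = 1
((((d ⊃ (d ⊃ a)) ∧ (a ∨ a)) ⊃ a) ∧ (c ⊃ b)) = min(1, 1) = 1
(a ∨ c) = max(0.24, 0.44) = 0.44
(c ⊃ a): 0.44 > 0.24, so result = 0.24
(d ∨ (c ⊃ a)) = max(0.27, 0.24) = 0.27
((a ∨ c) ⊃ (d ∨ (c ⊃ a))): 0.44 > 0.27, so result = 0.27
(((((d ⊃ (d ⊃ a)) ∧ (a ∨ a)) ⊃ a) ∧ (c ⊃ b)) ∧ ((a ∨ c) ⊃ (d ∨ (c ⊃ a)))) = min(1, 0.27) = 0.27
¬(((((d ⊃ (d ⊃ a)) ∧ (a ∨ a)) ⊃ a) ∧ (c ⊃ b)) ∧ ((a ∨ c) ⊃ (d ∨ (c ⊃ a)))): Gödel ¬ of 0.27 = 0 (operand ≠ 0)
¬¬(((((d ⊃ (d ⊃ a)) ∧ (a ∨ a)) ⊃ a) ∧ (c ⊃ b)) ∧ ((a ∨ c) ⊃ (d ∨ (c ⊃ a)))): Gödel ¬ of 0 = 1 (operand is 0)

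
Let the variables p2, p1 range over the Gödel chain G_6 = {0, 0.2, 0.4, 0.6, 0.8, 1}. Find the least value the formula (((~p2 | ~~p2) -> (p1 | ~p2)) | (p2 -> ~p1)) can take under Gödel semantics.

0.20

The minimum is attained at p2 = 0.2, p1 = 0.2:
  ~p2: Gödel ¬ of 0.2 = 0 (operand ≠ 0)
  ~p2: Gödel ¬ of 0.2 = 0 (operand ≠ 0)
  ~~p2: Gödel ¬ of 0 = 1 (operand is 0)
  (~p2 | ~~p2) = max(0, 1) = 1
  ~p2: Gödel ¬ of 0.2 = 0 (operand ≠ 0)
  (p1 | ~p2) = max(0.2, 0) = 0.2
  ((~p2 | ~~p2) -> (p1 | ~p2)): 1 > 0.2, so result = 0.2
  ~p1: Gödel ¬ of 0.2 = 0 (operand ≠ 0)
  (p2 -> ~p1): 0.2 > 0, so result = 0
  (((~p2 | ~~p2) -> (p1 | ~p2)) | (p2 -> ~p1)) = max(0.2, 0) = 0.2
Checking all 36 assignments confirms none give a value below 0.20.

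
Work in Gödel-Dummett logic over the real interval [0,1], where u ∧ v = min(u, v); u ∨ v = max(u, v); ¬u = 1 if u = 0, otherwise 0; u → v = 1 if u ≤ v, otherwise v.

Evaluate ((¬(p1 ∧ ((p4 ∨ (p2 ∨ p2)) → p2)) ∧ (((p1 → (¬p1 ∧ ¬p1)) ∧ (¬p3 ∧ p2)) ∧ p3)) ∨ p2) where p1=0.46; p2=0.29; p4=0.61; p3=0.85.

(p2 ∨ p2) = max(0.29, 0.29) = 0.29
(p4 ∨ (p2 ∨ p2)) = max(0.61, 0.29) = 0.61
((p4 ∨ (p2 ∨ p2)) → p2): 0.61 > 0.29, so result = 0.29
(p1 ∧ ((p4 ∨ (p2 ∨ p2)) → p2)) = min(0.46, 0.29) = 0.29
¬(p1 ∧ ((p4 ∨ (p2 ∨ p2)) → p2)): Gödel ¬ of 0.29 = 0 (operand ≠ 0)
¬p1: Gödel ¬ of 0.46 = 0 (operand ≠ 0)
¬p1: Gödel ¬ of 0.46 = 0 (operand ≠ 0)
(¬p1 ∧ ¬p1) = min(0, 0) = 0
(p1 → (¬p1 ∧ ¬p1)): 0.46 > 0, so result = 0
¬p3: Gödel ¬ of 0.85 = 0 (operand ≠ 0)
(¬p3 ∧ p2) = min(0, 0.29) = 0
((p1 → (¬p1 ∧ ¬p1)) ∧ (¬p3 ∧ p2)) = min(0, 0) = 0
(((p1 → (¬p1 ∧ ¬p1)) ∧ (¬p3 ∧ p2)) ∧ p3) = min(0, 0.85) = 0
(¬(p1 ∧ ((p4 ∨ (p2 ∨ p2)) → p2)) ∧ (((p1 → (¬p1 ∧ ¬p1)) ∧ (¬p3 ∧ p2)) ∧ p3)) = min(0, 0) = 0
((¬(p1 ∧ ((p4 ∨ (p2 ∨ p2)) → p2)) ∧ (((p1 → (¬p1 ∧ ¬p1)) ∧ (¬p3 ∧ p2)) ∧ p3)) ∨ p2) = max(0, 0.29) = 0.29

0.29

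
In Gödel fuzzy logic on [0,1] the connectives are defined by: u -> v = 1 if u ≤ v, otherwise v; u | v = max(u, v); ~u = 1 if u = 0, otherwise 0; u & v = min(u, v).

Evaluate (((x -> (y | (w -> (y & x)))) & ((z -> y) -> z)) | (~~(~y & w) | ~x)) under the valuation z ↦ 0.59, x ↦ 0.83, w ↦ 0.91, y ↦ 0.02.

0.02

(y & x) = min(0.02, 0.83) = 0.02
(w -> (y & x)): 0.91 > 0.02, so result = 0.02
(y | (w -> (y & x))) = max(0.02, 0.02) = 0.02
(x -> (y | (w -> (y & x)))): 0.83 > 0.02, so result = 0.02
(z -> y): 0.59 > 0.02, so result = 0.02
((z -> y) -> z): 0.02 ≤ 0.59, so result = 1
((x -> (y | (w -> (y & x)))) & ((z -> y) -> z)) = min(0.02, 1) = 0.02
~y: Gödel ¬ of 0.02 = 0 (operand ≠ 0)
(~y & w) = min(0, 0.91) = 0
~(~y & w): Gödel ¬ of 0 = 1 (operand is 0)
~~(~y & w): Gödel ¬ of 1 = 0 (operand ≠ 0)
~x: Gödel ¬ of 0.83 = 0 (operand ≠ 0)
(~~(~y & w) | ~x) = max(0, 0) = 0
(((x -> (y | (w -> (y & x)))) & ((z -> y) -> z)) | (~~(~y & w) | ~x)) = max(0.02, 0) = 0.02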